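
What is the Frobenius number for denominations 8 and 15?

For two coprime denominations a and b, the Frobenius number (largest value not representable as a non-negative combination) is ab - a - b.
Here gcd(8, 15) = 1, so they are coprime.
F(8, 15) = 8·15 - 8 - 15 = 120 - 23 = 97

97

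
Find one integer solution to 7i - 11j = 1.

Step 1: Check solvability.
gcd(7, 11) = 1
Since 1 divides 1, solutions exist.

Step 2: Apply extended Euclidean algorithm to find gcd.
We find integers such that 7*x0 + 11*y0 = 1

Step 3: Scale the particular solution.
Multiply by 1/1 = 1:
i = -3, j = -2

Step 4: Verify.
7*(-3) - 11*(-2) = 1 = 1 ✓

i = -3, j = -2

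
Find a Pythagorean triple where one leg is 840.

We need the other leg and hypotenuse such that 840² + x² = c².
Take x = 41, c = 841: 840² + 41² = 705600 + 1681 = 707281 = 841² ✓
Triple: (41, 840, 841)

(41, 840, 841)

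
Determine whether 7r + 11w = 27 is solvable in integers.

Step 1: Compute gcd(7, 11).
gcd(7, 11) = 1

Step 2: Check divisibility.
Does 1 divide 27? 27 = 1 x 27, so yes.

By the theorem on linear Diophantine equations, 7r + 11w = 27 has integer solutions if and only if gcd(7, 11) divides 27. Since 1 | 27, solutions exist.

Yes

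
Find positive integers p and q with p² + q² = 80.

We need to find integers p, q > 0 such that p² + q² = 80.
Trying p = 4: q² = 80 - 4² = 80 - 16 = 64
q = 8
Check: 4² + 8² = 16 + 64 = 80 ✓

80 = 4² + 8²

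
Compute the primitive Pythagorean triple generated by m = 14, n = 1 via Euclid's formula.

a = m² - n² = 196 - 1 = 195
b = 2mn = 2·14·1 = 28
c = m² + n² = 196 + 1 = 197
Verify: 195² + 28² = 38025 + 784 = 38809 = 197² ✓

(195, 28, 197)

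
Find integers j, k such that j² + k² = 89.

We need to find integers j, k > 0 such that j² + k² = 89.
Trying j = 5: k² = 89 - 5² = 89 - 25 = 64
k = 8
Check: 5² + 8² = 25 + 64 = 89 ✓

89 = 5² + 8²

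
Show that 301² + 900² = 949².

Compute a² + b² = 301² + 900² = 90601 + 810000 = 900601
Compute c² = 949² = 900601
Since 900601 = 900601, confirmed.

Yes, it is a Pythagorean triple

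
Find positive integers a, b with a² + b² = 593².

We need a² + b² = 593² = 351649.
Trying: 465² + 368² = 216225 + 135424 = 351649 ✓

(465, 368, 593)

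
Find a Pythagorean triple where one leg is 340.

We need the other leg and hypotenuse such that 340² + x² = c².
Take x = 189, c = 389: 340² + 189² = 115600 + 35721 = 151321 = 389² ✓
Triple: (189, 340, 389)

(189, 340, 389)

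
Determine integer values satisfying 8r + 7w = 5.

Step 1: Check solvability.
gcd(8, 7) = 1
Since 1 divides 5, solutions exist.

Step 2: Apply extended Euclidean algorithm to find gcd.
We find integers such that 8*x0 + 7*y0 = 1

Step 3: Scale the particular solution.
Multiply by 5/1 = 5:
r = 5, w = -5

Step 4: Verify.
8*(5) + 7*(-5) = 5 = 5 ✓

r = 5, w = -5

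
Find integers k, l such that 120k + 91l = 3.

Step 1: Check solvability.
gcd(120, 91) = 1
Since 1 divides 3, solutions exist.

Step 2: Apply extended Euclidean algorithm to find gcd.
We find integers such that 120*x0 + 91*y0 = 1

Step 3: Scale the particular solution.
Multiply by 3/1 = 3:
k = 66, l = -87

Step 4: Verify.
120*(66) + 91*(-87) = 3 = 3 ✓

k = 66, l = -87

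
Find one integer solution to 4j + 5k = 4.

Step 1: Check solvability.
gcd(4, 5) = 1
Since 1 divides 4, solutions exist.

Step 2: Apply extended Euclidean algorithm to find gcd.
We find integers such that 4*x0 + 5*y0 = 1

Step 3: Scale the particular solution.
Multiply by 4/1 = 4:
j = -4, k = 4

Step 4: Verify.
4*(-4) + 5*(4) = 4 = 4 ✓

j = -4, k = 4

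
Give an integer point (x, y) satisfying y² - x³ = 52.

Try small integer x values and check whether x³ + 52 is a perfect square.
x = -3: x³ + 52 = -3³ + 52 = -27 + 52 = 25
Is 25 a perfect square? 5² = 25 ✓
So (x, y) = (-3, -5) is a solution.

x = -3, y = -5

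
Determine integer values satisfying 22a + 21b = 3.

Step 1: Check solvability.
gcd(22, 21) = 1
Since 1 divides 3, solutions exist.

Step 2: Apply extended Euclidean algorithm to find gcd.
We find integers such that 22*x0 + 21*y0 = 1

Step 3: Scale the particular solution.
Multiply by 3/1 = 3:
a = 3, b = -3

Step 4: Verify.
22*(3) + 21*(-3) = 3 = 3 ✓

a = 3, b = -3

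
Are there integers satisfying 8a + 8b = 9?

Step 1: Compute gcd(8, 8).
gcd(8, 8) = 8

Step 2: Check divisibility.
Does 8 divide 9? 9 = 8 x 1 + 1, so no.

By the theorem on linear Diophantine equations, 8a + 8b = 9 has integer solutions if and only if gcd(8, 8) divides 9. Since 8 does not divide 9, no solutions exist.

No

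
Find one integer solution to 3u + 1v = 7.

Step 1: Check solvability.
gcd(3, 1) = 1
Since 1 divides 7, solutions exist.

Step 2: Apply extended Euclidean algorithm to find gcd.
We find integers such that 3*x0 + 1*y0 = 1

Step 3: Scale the particular solution.
Multiply by 7/1 = 7:
u = 0, v = 7

Step 4: Verify.
3*(0) + 1*(7) = 7 = 7 ✓

u = 0, v = 7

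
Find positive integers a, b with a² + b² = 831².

We need a² + b² = 831² = 690561.
Trying: 345² + 756² = 119025 + 571536 = 690561 ✓

(345, 756, 831)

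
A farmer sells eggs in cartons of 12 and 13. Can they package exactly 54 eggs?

We need non-negative a, b with 12a + 13b = 54.
gcd(12, 13) = 1 divides 54, but no a in [0, 4] gives non-negative b.

No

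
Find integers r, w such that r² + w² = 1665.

We need to find integers r, w > 0 such that r² + w² = 1665.
Trying r = 12: w² = 1665 - 12² = 1665 - 144 = 1521
w = 39
Check: 12² + 39² = 144 + 1521 = 1665 ✓

1665 = 12² + 39²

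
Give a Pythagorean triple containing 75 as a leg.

We need the other leg and hypotenuse such that 75² + x² = c².
Take x = 308, c = 317: 75² + 308² = 5625 + 94864 = 100489 = 317² ✓
Triple: (75, 308, 317)

(75, 308, 317)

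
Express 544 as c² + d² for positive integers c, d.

We need to find integers c, d > 0 such that c² + d² = 544.
Trying c = 12: d² = 544 - 12² = 544 - 144 = 400
d = 20
Check: 12² + 20² = 144 + 400 = 544 ✓

544 = 12² + 20²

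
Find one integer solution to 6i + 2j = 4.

Step 1: Check solvability.
gcd(6, 2) = 2
Since 2 divides 4, solutions exist.

Step 2: Apply extended Euclidean algorithm to find gcd.
We find integers such that 6*x0 + 2*y0 = 2

Step 3: Scale the particular solution.
Multiply by 4/2 = 2:
i = 0, j = 2

Step 4: Verify.
6*(0) + 2*(2) = 4 = 4 ✓

i = 0, j = 2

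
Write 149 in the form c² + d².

We need to find integers c, d > 0 such that c² + d² = 149.
Trying c = 7: d² = 149 - 7² = 149 - 49 = 100
d = 10
Check: 7² + 10² = 49 + 100 = 149 ✓

149 = 7² + 10²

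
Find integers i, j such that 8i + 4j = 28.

Step 1: Check solvability.
gcd(8, 4) = 4
Since 4 divides 28, solutions exist.

Step 2: Apply extended Euclidean algorithm to find gcd.
We find integers such that 8*x0 + 4*y0 = 4

Step 3: Scale the particular solution.
Multiply by 28/4 = 7:
i = 0, j = 7

Step 4: Verify.
8*(0) + 4*(7) = 28 = 28 ✓

i = 0, j = 7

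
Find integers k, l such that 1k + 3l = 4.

Step 1: Check solvability.
gcd(1, 3) = 1
Since 1 divides 4, solutions exist.

Step 2: Apply extended Euclidean algorithm to find gcd.
We find integers such that 1*x0 + 3*y0 = 1

Step 3: Scale the particular solution.
Multiply by 4/1 = 4:
k = 4, l = 0

Step 4: Verify.
1*(4) + 3*(0) = 4 = 4 ✓

k = 4, l = 0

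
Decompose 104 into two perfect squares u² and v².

We need to find integers u, v > 0 such that u² + v² = 104.
Trying u = 2: v² = 104 - 2² = 104 - 4 = 100
v = 10
Check: 2² + 10² = 4 + 100 = 104 ✓

104 = 2² + 10²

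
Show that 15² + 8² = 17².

Compute a² + b²:
15² + 8² = 225 + 64 = 289
Compute c²:
17² = 289
Since 289 = 289, it is a Pythagorean triple.

Yes, it is a Pythagorean triple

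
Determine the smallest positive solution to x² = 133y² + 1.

We seek the smallest positive integers (x, y) with x² - 133y² = 1, i.e., x² = 133y² + 1.
Try successive y values:
y = 1: x² = 133·1² + 1 = 134, not a perfect square
y = 2: x² = 133·2² + 1 = 533, not a perfect square
y = 3: x² = 133·3² + 1 = 1198, not a perfect square
... continuing the search (or via continued fractions) ...
y = 224460: x² = 133·224460² + 1 = 6700844782801, x = 2588599 ✓

Verify: 2588599² - 133·224460² = 6700844782801 - 6700844782800 = 1 ✓

x = 2588599, y = 224460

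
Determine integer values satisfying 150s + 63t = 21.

Step 1: Check solvability.
gcd(150, 63) = 3
Since 3 divides 21, solutions exist.

Step 2: Apply extended Euclidean algorithm to find gcd.
We find integers such that 150*x0 + 63*y0 = 3

Step 3: Scale the particular solution.
Multiply by 21/3 = 7:
s = 56, t = -133

Step 4: Verify.
150*(56) + 63*(-133) = 21 = 21 ✓

s = 56, t = -133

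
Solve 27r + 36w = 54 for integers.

Step 1: Check solvability.
gcd(27, 36) = 9
Since 9 divides 54, solutions exist.

Step 2: Apply extended Euclidean algorithm to find gcd.
We find integers such that 27*x0 + 36*y0 = 9

Step 3: Scale the particular solution.
Multiply by 54/9 = 6:
r = -6, w = 6

Step 4: Verify.
27*(-6) + 36*(6) = 54 = 54 ✓

r = -6, w = 6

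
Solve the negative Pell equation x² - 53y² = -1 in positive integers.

We need x² = 53y² - 1. Try successive y:
y = 1: x² = 53·1² - 1 = 52, not a perfect square
y = 2: x² = 53·2² - 1 = 211, not a perfect square
y = 3: x² = 53·3² - 1 = 476, not a perfect square
...
y = 25: x² = 53·25² - 1 = 33124 = 182² ✓
Check: 182² - 53·25² = 33124 - 33125 = -1 ✓

x = 182, y = 25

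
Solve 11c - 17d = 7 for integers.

Step 1: Check solvability.
gcd(11, 17) = 1
Since 1 divides 7, solutions exist.

Step 2: Apply extended Euclidean algorithm to find gcd.
We find integers such that 11*x0 + 17*y0 = 1

Step 3: Scale the particular solution.
Multiply by 7/1 = 7:
c = -21, d = -14

Step 4: Verify.
11*(-21) - 17*(-14) = 7 = 7 ✓

c = -21, d = -14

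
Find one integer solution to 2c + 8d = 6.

Step 1: Check solvability.
gcd(2, 8) = 2
Since 2 divides 6, solutions exist.

Step 2: Apply extended Euclidean algorithm to find gcd.
We find integers such that 2*x0 + 8*y0 = 2

Step 3: Scale the particular solution.
Multiply by 6/2 = 3:
c = 3, d = 0

Step 4: Verify.
2*(3) + 8*(0) = 6 = 6 ✓

c = 3, d = 0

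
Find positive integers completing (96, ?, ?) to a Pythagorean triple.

We need the other leg and hypotenuse such that 96² + x² = c².
Take x = 572, c = 580: 96² + 572² = 9216 + 327184 = 336400 = 580² ✓
Triple: (572, 96, 580)

(572, 96, 580)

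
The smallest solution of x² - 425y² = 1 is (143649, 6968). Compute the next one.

Solutions to x² - Dy² = 1 are generated by powers of (x₀ + y₀√D).
The next solution satisfies x₁ + y₁√425 = (x₀ + y₀√425)², giving:
x₁ = x₀² + 425y₀² = 143649² + 425·6968² = 20635035201 + 20635035200 = 41270070401
y₁ = 2x₀y₀ = 2·143649·6968 = 2001892464

Verify: 41270070401² - 425·2001892464² = 1703218710903496300801 - 1703218710903496300800 = 1 ✓

x = 41270070401, y = 2001892464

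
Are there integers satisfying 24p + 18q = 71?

Step 1: Compute gcd(24, 18).
gcd(24, 18) = 6

Step 2: Check divisibility.
Does 6 divide 71? 71 = 6 x 11 + 5, so no.

By the theorem on linear Diophantine equations, 24p + 18q = 71 has integer solutions if and only if gcd(24, 18) divides 71. Since 6 does not divide 71, no solutions exist.

No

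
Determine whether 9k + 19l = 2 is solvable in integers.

Step 1: Compute gcd(9, 19).
gcd(9, 19) = 1

Step 2: Check divisibility.
Does 1 divide 2? 2 = 1 x 2, so yes.

By the theorem on linear Diophantine equations, 9k + 19l = 2 has integer solutions if and only if gcd(9, 19) divides 2. Since 1 | 2, solutions exist.

Yes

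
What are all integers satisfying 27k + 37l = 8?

Step 1: Compute gcd(27, 37) = 1.
Since 1 divides 8, solutions exist.

Step 2: Find a particular solution using extended Euclidean algorithm.
We get k₀ = 88, l₀ = -64.
Check: 27*88 + 37*-64 = 8 = 8 ✓

Step 3: Write the general solution.
k = 88 + (37/1)t = 88 + 37t
l = -64 - (27/1)t = -64 - 27t
for any integer t.

k = 88 + 37t, l = -64 - 27t for integer t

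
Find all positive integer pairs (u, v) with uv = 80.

The positive divisors of 80 are: 1, 2, 4, 5, 8, 10, 16, 20, 40, 80.
Each divisor d gives the pair (d, 80/d):
(1, 80), (2, 40), (4, 20), (5, 16), (8, 10), (10, 8), (16, 5), (20, 4), (40, 2), (80, 1)

(1, 80), (2, 40), (4, 20), (5, 16), (8, 10), (10, 8), (16, 5), (20, 4), (40, 2), (80, 1)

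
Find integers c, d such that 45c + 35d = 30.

Step 1: Check solvability.
gcd(45, 35) = 5
Since 5 divides 30, solutions exist.

Step 2: Apply extended Euclidean algorithm to find gcd.
We find integers such that 45*x0 + 35*y0 = 5

Step 3: Scale the particular solution.
Multiply by 30/5 = 6:
c = -18, d = 24

Step 4: Verify.
45*(-18) + 35*(24) = 30 = 30 ✓

c = -18, d = 24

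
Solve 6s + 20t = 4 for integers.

Step 1: Check solvability.
gcd(6, 20) = 2
Since 2 divides 4, solutions exist.

Step 2: Apply extended Euclidean algorithm to find gcd.
We find integers such that 6*x0 + 20*y0 = 2

Step 3: Scale the particular solution.
Multiply by 4/2 = 2:
s = -6, t = 2

Step 4: Verify.
6*(-6) + 20*(2) = 4 = 4 ✓

s = -6, t = 2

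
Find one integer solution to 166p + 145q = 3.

Step 1: Check solvability.
gcd(166, 145) = 1
Since 1 divides 3, solutions exist.

Step 2: Apply extended Euclidean algorithm to find gcd.
We find integers such that 166*x0 + 145*y0 = 1

Step 3: Scale the particular solution.
Multiply by 3/1 = 3:
p = -207, q = 237

Step 4: Verify.
166*(-207) + 145*(237) = 3 = 3 ✓

p = -207, q = 237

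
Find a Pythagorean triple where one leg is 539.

We need the other leg and hypotenuse such that 539² + x² = c².
Take x = 1140, c = 1261: 539² + 1140² = 290521 + 1299600 = 1590121 = 1261² ✓
Triple: (539, 1140, 1261)

(539, 1140, 1261)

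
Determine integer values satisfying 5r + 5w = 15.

Step 1: Check solvability.
gcd(5, 5) = 5
Since 5 divides 15, solutions exist.

Step 2: Apply extended Euclidean algorithm to find gcd.
We find integers such that 5*x0 + 5*y0 = 5

Step 3: Scale the particular solution.
Multiply by 15/5 = 3:
r = 0, w = 3

Step 4: Verify.
5*(0) + 5*(3) = 15 = 15 ✓

r = 0, w = 3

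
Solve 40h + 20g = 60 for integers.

Step 1: Check solvability.
gcd(40, 20) = 20
Since 20 divides 60, solutions exist.

Step 2: Apply extended Euclidean algorithm to find gcd.
We find integers such that 40*x0 + 20*y0 = 20

Step 3: Scale the particular solution.
Multiply by 60/20 = 3:
h = 0, g = 3

Step 4: Verify.
40*(0) + 20*(3) = 60 = 60 ✓

h = 0, g = 3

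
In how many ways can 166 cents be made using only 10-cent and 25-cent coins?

We need non-negative integers (x, y) with 10x + 25y = 166.
For each x from 0 to 16, check if (166 - 10x) is a non-negative multiple of 25.
Solutions (x, y): none
Count: 0

0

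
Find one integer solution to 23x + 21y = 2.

Step 1: Check solvability.
gcd(23, 21) = 1
Since 1 divides 2, solutions exist.

Step 2: Apply extended Euclidean algorithm to find gcd.
We find integers such that 23*x0 + 21*y0 = 1

Step 3: Scale the particular solution.
Multiply by 2/1 = 2:
x = -20, y = 22

Step 4: Verify.
23*(-20) + 21*(22) = 2 = 2 ✓

x = -20, y = 22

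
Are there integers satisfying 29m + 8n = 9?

Step 1: Compute gcd(29, 8).
gcd(29, 8) = 1

Step 2: Check divisibility.
Does 1 divide 9? 9 = 1 x 9, so yes.

By the theorem on linear Diophantine equations, 29m + 8n = 9 has integer solutions if and only if gcd(29, 8) divides 9. Since 1 | 9, solutions exist.

Yes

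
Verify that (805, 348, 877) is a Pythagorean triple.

Compute a² + b² = 805² + 348² = 648025 + 121104 = 769129
Compute c² = 877² = 769129
Since 769129 = 769129, confirmed.

Yes, it is a Pythagorean triple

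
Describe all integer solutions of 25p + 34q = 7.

Step 1: Compute gcd(25, 34) = 1.
Since 1 divides 7, solutions exist.

Step 2: Find a particular solution using extended Euclidean algorithm.
We get p₀ = 105, q₀ = -77.
Check: 25*105 + 34*-77 = 7 = 7 ✓

Step 3: Write the general solution.
p = 105 + (34/1)t = 105 + 34t
q = -77 - (25/1)t = -77 - 25t
for any integer t.

p = 105 + 34t, q = -77 - 25t for integer t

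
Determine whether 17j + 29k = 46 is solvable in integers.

Step 1: Compute gcd(17, 29).
gcd(17, 29) = 1

Step 2: Check divisibility.
Does 1 divide 46? 46 = 1 x 46, so yes.

By the theorem on linear Diophantine equations, 17j + 29k = 46 has integer solutions if and only if gcd(17, 29) divides 46. Since 1 | 46, solutions exist.

Yes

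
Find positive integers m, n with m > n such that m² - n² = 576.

Factor: m² - n² = (m+n)(m-n) = 576.
We need two factors of 576 with the same parity.
Use m+n = 288 and m-n = 2 (product 288·2 = 576).
Adding: 2m = 290, so m = 145.
Subtracting: 2n = 286, so n = 143.
Check: 145² - 143² = 21025 - 20449 = 576 ✓

m = 145, n = 143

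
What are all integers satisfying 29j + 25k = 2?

Step 1: Compute gcd(29, 25) = 1.
Since 1 divides 2, solutions exist.

Step 2: Find a particular solution using extended Euclidean algorithm.
We get j₀ = -12, k₀ = 14.
Check: 29*-12 + 25*14 = 2 = 2 ✓

Step 3: Write the general solution.
j = -12 + (25/1)t = -12 + 25t
k = 14 - (29/1)t = 14 - 29t
for any integer t.

j = -12 + 25t, k = 14 - 29t for integer t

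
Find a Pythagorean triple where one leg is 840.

We need the other leg and hypotenuse such that 840² + x² = c².
Take x = 41, c = 841: 840² + 41² = 705600 + 1681 = 707281 = 841² ✓
Triple: (41, 840, 841)

(41, 840, 841)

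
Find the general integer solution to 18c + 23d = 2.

Step 1: Compute gcd(18, 23) = 1.
Since 1 divides 2, solutions exist.

Step 2: Find a particular solution using extended Euclidean algorithm.
We get c₀ = 18, d₀ = -14.
Check: 18*18 + 23*-14 = 2 = 2 ✓

Step 3: Write the general solution.
c = 18 + (23/1)t = 18 + 23t
d = -14 - (18/1)t = -14 - 18t
for any integer t.

c = 18 + 23t, d = -14 - 18t for integer t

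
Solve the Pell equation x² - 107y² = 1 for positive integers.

We seek the smallest positive integers (x, y) with x² - 107y² = 1, i.e., x² = 107y² + 1.
Try successive y values:
y = 1: x² = 107·1² + 1 = 108, not a perfect square
y = 2: x² = 107·2² + 1 = 429, not a perfect square
y = 3: x² = 107·3² + 1 = 964, not a perfect square
... continuing the search (or via continued fractions) ...
y = 93: x² = 107·93² + 1 = 925444, x = 962 ✓

Verify: 962² - 107·93² = 925444 - 925443 = 1 ✓

x = 962, y = 93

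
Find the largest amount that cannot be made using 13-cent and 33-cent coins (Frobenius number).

For two coprime denominations a and b, the Frobenius number (largest value not representable as a non-negative combination) is ab - a - b.
Here gcd(13, 33) = 1, so they are coprime.
F(13, 33) = 13·33 - 13 - 33 = 429 - 46 = 383

383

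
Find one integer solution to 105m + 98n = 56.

Step 1: Check solvability.
gcd(105, 98) = 7
Since 7 divides 56, solutions exist.

Step 2: Apply extended Euclidean algorithm to find gcd.
We find integers such that 105*x0 + 98*y0 = 7

Step 3: Scale the particular solution.
Multiply by 56/7 = 8:
m = 8, n = -8

Step 4: Verify.
105*(8) + 98*(-8) = 56 = 56 ✓

m = 8, n = -8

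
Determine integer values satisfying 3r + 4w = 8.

Step 1: Check solvability.
gcd(3, 4) = 1
Since 1 divides 8, solutions exist.

Step 2: Apply extended Euclidean algorithm to find gcd.
We find integers such that 3*x0 + 4*y0 = 1

Step 3: Scale the particular solution.
Multiply by 8/1 = 8:
r = -8, w = 8

Step 4: Verify.
3*(-8) + 4*(8) = 8 = 8 ✓

r = -8, w = 8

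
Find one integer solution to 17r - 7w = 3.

Step 1: Check solvability.
gcd(17, 7) = 1
Since 1 divides 3, solutions exist.

Step 2: Apply extended Euclidean algorithm to find gcd.
We find integers such that 17*x0 + 7*y0 = 1

Step 3: Scale the particular solution.
Multiply by 3/1 = 3:
r = -6, w = -15

Step 4: Verify.
17*(-6) - 7*(-15) = 3 = 3 ✓

r = -6, w = -15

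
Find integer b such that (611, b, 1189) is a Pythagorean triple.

b² = c² - a² = 1189² - 611² = 1413721 - 373321 = 1040400
b = sqrt(1040400) = 1020

1020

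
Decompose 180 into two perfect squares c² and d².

We need to find integers c, d > 0 such that c² + d² = 180.
Trying c = 6: d² = 180 - 6² = 180 - 36 = 144
d = 12
Check: 6² + 12² = 36 + 144 = 180 ✓

180 = 6² + 12²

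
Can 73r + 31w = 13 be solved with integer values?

Step 1: Compute gcd(73, 31).
gcd(73, 31) = 1

Step 2: Check divisibility.
Does 1 divide 13? 13 = 1 x 13, so yes.

By the theorem on linear Diophantine equations, 73r + 31w = 13 has integer solutions if and only if gcd(73, 31) divides 13. Since 1 | 13, solutions exist.

Yes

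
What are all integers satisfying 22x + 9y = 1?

Step 1: Compute gcd(22, 9) = 1.
Since 1 divides 1, solutions exist.

Step 2: Find a particular solution using extended Euclidean algorithm.
We get x₀ = -2, y₀ = 5.
Check: 22*-2 + 9*5 = 1 = 1 ✓

Step 3: Write the general solution.
x = -2 + (9/1)t = -2 + 9t
y = 5 - (22/1)t = 5 - 22t
for any integer t.

x = -2 + 9t, y = 5 - 22t for integer t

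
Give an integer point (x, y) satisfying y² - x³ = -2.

Try small integer x values and check whether x³ - 2 is a perfect square.
x = 3: x³ - 2 = 3³ - 2 = 27 - 2 = 25
Is 25 a perfect square? 5² = 25 ✓
So (x, y) = (3, 5) is a solution.

x = 3, y = 5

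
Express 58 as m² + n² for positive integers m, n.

We need to find integers m, n > 0 such that m² + n² = 58.
Trying m = 3: n² = 58 - 3² = 58 - 9 = 49
n = 7
Check: 3² + 7² = 9 + 49 = 58 ✓

58 = 3² + 7²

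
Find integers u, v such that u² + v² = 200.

We need to find integers u, v > 0 such that u² + v² = 200.
Trying u = 2: v² = 200 - 2² = 200 - 4 = 196
v = 14
Check: 2² + 14² = 4 + 196 = 200 ✓

200 = 2² + 14²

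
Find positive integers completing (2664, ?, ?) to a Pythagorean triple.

We need the other leg and hypotenuse such that 2664² + x² = c².
Take x = 5152, c = 5800: 2664² + 5152² = 7096896 + 26543104 = 33640000 = 5800² ✓
Triple: (2664, 5152, 5800)

(2664, 5152, 5800)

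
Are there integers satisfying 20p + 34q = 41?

Step 1: Compute gcd(20, 34).
gcd(20, 34) = 2

Step 2: Check divisibility.
Does 2 divide 41? 41 = 2 x 20 + 1, so no.

By the theorem on linear Diophantine equations, 20p + 34q = 41 has integer solutions if and only if gcd(20, 34) divides 41. Since 2 does not divide 41, no solutions exist.

No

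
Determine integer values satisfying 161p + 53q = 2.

Step 1: Check solvability.
gcd(161, 53) = 1
Since 1 divides 2, solutions exist.

Step 2: Apply extended Euclidean algorithm to find gcd.
We find integers such that 161*x0 + 53*y0 = 1

Step 3: Scale the particular solution.
Multiply by 2/1 = 2:
p = -52, q = 158

Step 4: Verify.
161*(-52) + 53*(158) = 2 = 2 ✓

p = -52, q = 158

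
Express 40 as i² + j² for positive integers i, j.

We need to find integers i, j > 0 such that i² + j² = 40.
Trying i = 2: j² = 40 - 2² = 40 - 4 = 36
j = 6
Check: 2² + 6² = 4 + 36 = 40 ✓

40 = 2² + 6²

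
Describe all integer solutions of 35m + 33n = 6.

Step 1: Compute gcd(35, 33) = 1.
Since 1 divides 6, solutions exist.

Step 2: Find a particular solution using extended Euclidean algorithm.
We get m₀ = -96, n₀ = 102.
Check: 35*-96 + 33*102 = 6 = 6 ✓

Step 3: Write the general solution.
m = -96 + (33/1)t = -96 + 33t
n = 102 - (35/1)t = 102 - 35t
for any integer t.

m = -96 + 33t, n = 102 - 35t for integer t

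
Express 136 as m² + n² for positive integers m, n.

We need to find integers m, n > 0 such that m² + n² = 136.
Trying m = 6: n² = 136 - 6² = 136 - 36 = 100
n = 10
Check: 6² + 10² = 36 + 100 = 136 ✓

136 = 6² + 10²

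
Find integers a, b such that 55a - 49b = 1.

Step 1: Check solvability.
gcd(55, 49) = 1
Since 1 divides 1, solutions exist.

Step 2: Apply extended Euclidean algorithm to find gcd.
We find integers such that 55*x0 + 49*y0 = 1

Step 3: Scale the particular solution.
Multiply by 1/1 = 1:
a = -8, b = -9

Step 4: Verify.
55*(-8) - 49*(-9) = 1 = 1 ✓

a = -8, b = -9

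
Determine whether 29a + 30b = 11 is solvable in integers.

Step 1: Compute gcd(29, 30).
gcd(29, 30) = 1

Step 2: Check divisibility.
Does 1 divide 11? 11 = 1 x 11, so yes.

By the theorem on linear Diophantine equations, 29a + 30b = 11 has integer solutions if and only if gcd(29, 30) divides 11. Since 1 | 11, solutions exist.

Yes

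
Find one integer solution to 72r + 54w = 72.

Step 1: Check solvability.
gcd(72, 54) = 18
Since 18 divides 72, solutions exist.

Step 2: Apply extended Euclidean algorithm to find gcd.
We find integers such that 72*x0 + 54*y0 = 18

Step 3: Scale the particular solution.
Multiply by 72/18 = 4:
r = 4, w = -4

Step 4: Verify.
72*(4) + 54*(-4) = 72 = 72 ✓

r = 4, w = -4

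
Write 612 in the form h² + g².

We need to find integers h, g > 0 such that h² + g² = 612.
Trying h = 6: g² = 612 - 6² = 612 - 36 = 576
g = 24
Check: 6² + 24² = 36 + 576 = 612 ✓

612 = 6² + 24²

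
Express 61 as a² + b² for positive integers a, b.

We need to find integers a, b > 0 such that a² + b² = 61.
Trying a = 5: b² = 61 - 5² = 61 - 25 = 36
b = 6
Check: 5² + 6² = 25 + 36 = 61 ✓

61 = 5² + 6²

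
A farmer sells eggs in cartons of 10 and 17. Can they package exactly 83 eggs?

We need non-negative a, b with 10a + 17b = 83.
gcd(10, 17) = 1 divides 83, but no a in [0, 8] gives non-negative b.

No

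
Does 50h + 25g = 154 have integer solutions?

Step 1: Compute gcd(50, 25).
gcd(50, 25) = 25

Step 2: Check divisibility.
Does 25 divide 154? 154 = 25 x 6 + 4, so no.

By the theorem on linear Diophantine equations, 50h + 25g = 154 has integer solutions if and only if gcd(50, 25) divides 154. Since 25 does not divide 154, no solutions exist.

No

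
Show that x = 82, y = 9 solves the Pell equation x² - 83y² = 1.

Compute x² = 82² = 6724
Compute 83y² = 83·9² = 83·81 = 6723
x² - 83y² = 6724 - 6723 = 1
Since this equals 1, (82, 9) is a solution.

Yes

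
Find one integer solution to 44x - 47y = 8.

Step 1: Check solvability.
gcd(44, 47) = 1
Since 1 divides 8, solutions exist.

Step 2: Apply extended Euclidean algorithm to find gcd.
We find integers such that 44*x0 + 47*y0 = 1

Step 3: Scale the particular solution.
Multiply by 8/1 = 8:
x = -128, y = -120

Step 4: Verify.
44*(-128) - 47*(-120) = 8 = 8 ✓

x = -128, y = -120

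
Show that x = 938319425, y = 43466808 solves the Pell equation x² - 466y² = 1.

Compute x² = 938319425² = 880443343332330625
Compute 466y² = 466·43466808² = 466·1889363397708864 = 880443343332330624
x² - 466y² = 880443343332330625 - 880443343332330624 = 1
Since this equals 1, (938319425, 43466808) is a solution.

Yes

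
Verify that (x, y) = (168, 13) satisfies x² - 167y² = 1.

Compute x² = 168² = 28224
Compute 167y² = 167·13² = 167·169 = 28223
x² - 167y² = 28224 - 28223 = 1
Since this equals 1, (168, 13) is a solution.

Yes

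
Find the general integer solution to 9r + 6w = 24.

Step 1: Compute gcd(9, 6) = 3.
Since 3 divides 24, solutions exist.

Step 2: Find a particular solution using extended Euclidean algorithm.
We get r₀ = 8, w₀ = -8.
Check: 9*8 + 6*-8 = 24 = 24 ✓

Step 3: Write the general solution.
r = 8 + (6/3)t = 8 + 2t
w = -8 - (9/3)t = -8 - 3t
for any integer t.

r = 8 + 2t, w = -8 - 3t for integer t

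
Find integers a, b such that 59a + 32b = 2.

Step 1: Check solvability.
gcd(59, 32) = 1
Since 1 divides 2, solutions exist.

Step 2: Apply extended Euclidean algorithm to find gcd.
We find integers such that 59*x0 + 32*y0 = 1

Step 3: Scale the particular solution.
Multiply by 2/1 = 2:
a = -26, b = 48

Step 4: Verify.
59*(-26) + 32*(48) = 2 = 2 ✓

a = -26, b = 48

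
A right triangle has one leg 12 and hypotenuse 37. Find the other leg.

a² = c² - b² = 1369 - 144 = 1225
a = 35

35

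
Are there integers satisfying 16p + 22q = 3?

Step 1: Compute gcd(16, 22).
gcd(16, 22) = 2

Step 2: Check divisibility.
Does 2 divide 3? 3 = 2 x 1 + 1, so no.

By the theorem on linear Diophantine equations, 16p + 22q = 3 has integer solutions if and only if gcd(16, 22) divides 3. Since 2 does not divide 3, no solutions exist.

No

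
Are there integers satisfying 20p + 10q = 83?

Step 1: Compute gcd(20, 10).
gcd(20, 10) = 10

Step 2: Check divisibility.
Does 10 divide 83? 83 = 10 x 8 + 3, so no.

By the theorem on linear Diophantine equations, 20p + 10q = 83 has integer solutions if and only if gcd(20, 10) divides 83. Since 10 does not divide 83, no solutions exist.

No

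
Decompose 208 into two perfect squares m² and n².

We need to find integers m, n > 0 such that m² + n² = 208.
Trying m = 8: n² = 208 - 8² = 208 - 64 = 144
n = 12
Check: 8² + 12² = 64 + 144 = 208 ✓

208 = 8² + 12²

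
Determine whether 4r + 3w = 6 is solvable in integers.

Step 1: Compute gcd(4, 3).
gcd(4, 3) = 1

Step 2: Check divisibility.
Does 1 divide 6? 6 = 1 x 6, so yes.

By the theorem on linear Diophantine equations, 4r + 3w = 6 has integer solutions if and only if gcd(4, 3) divides 6. Since 1 | 6, solutions exist.

Yes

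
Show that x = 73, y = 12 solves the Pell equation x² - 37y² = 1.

Compute x² = 73² = 5329
Compute 37y² = 37·12² = 37·144 = 5328
x² - 37y² = 5329 - 5328 = 1
Since this equals 1, (73, 12) is a solution.

Yes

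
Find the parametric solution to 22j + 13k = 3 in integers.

Step 1: Compute gcd(22, 13) = 1.
Since 1 divides 3, solutions exist.

Step 2: Find a particular solution using extended Euclidean algorithm.
We get j₀ = 9, k₀ = -15.
Check: 22*9 + 13*-15 = 3 = 3 ✓

Step 3: Write the general solution.
j = 9 + (13/1)t = 9 + 13t
k = -15 - (22/1)t = -15 - 22t
for any integer t.

j = 9 + 13t, k = -15 - 22t for integer t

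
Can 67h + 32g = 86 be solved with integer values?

Step 1: Compute gcd(67, 32).
gcd(67, 32) = 1

Step 2: Check divisibility.
Does 1 divide 86? 86 = 1 x 86, so yes.

By the theorem on linear Diophantine equations, 67h + 32g = 86 has integer solutions if and only if gcd(67, 32) divides 86. Since 1 | 86, solutions exist.

Yes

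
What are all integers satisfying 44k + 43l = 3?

Step 1: Compute gcd(44, 43) = 1.
Since 1 divides 3, solutions exist.

Step 2: Find a particular solution using extended Euclidean algorithm.
We get k₀ = 3, l₀ = -3.
Check: 44*3 + 43*-3 = 3 = 3 ✓

Step 3: Write the general solution.
k = 3 + (43/1)t = 3 + 43t
l = -3 - (44/1)t = -3 - 44t
for any integer t.

k = 3 + 43t, l = -3 - 44t for integer t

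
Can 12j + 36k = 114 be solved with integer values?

Step 1: Compute gcd(12, 36).
gcd(12, 36) = 12

Step 2: Check divisibility.
Does 12 divide 114? 114 = 12 x 9 + 6, so no.

By the theorem on linear Diophantine equations, 12j + 36k = 114 has integer solutions if and only if gcd(12, 36) divides 114. Since 12 does not divide 114, no solutions exist.

No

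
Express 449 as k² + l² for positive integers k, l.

We need to find integers k, l > 0 such that k² + l² = 449.
Trying k = 7: l² = 449 - 7² = 449 - 49 = 400
l = 20
Check: 7² + 20² = 49 + 400 = 449 ✓

449 = 7² + 20²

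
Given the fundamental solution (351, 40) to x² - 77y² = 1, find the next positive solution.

Solutions to x² - Dy² = 1 are generated by powers of (x₀ + y₀√D).
The next solution satisfies x₁ + y₁√77 = (x₀ + y₀√77)², giving:
x₁ = x₀² + 77y₀² = 351² + 77·40² = 123201 + 123200 = 246401
y₁ = 2x₀y₀ = 2·351·40 = 28080

Verify: 246401² - 77·28080² = 60713452801 - 60713452800 = 1 ✓

x = 246401, y = 28080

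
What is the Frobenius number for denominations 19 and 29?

For two coprime denominations a and b, the Frobenius number (largest value not representable as a non-negative combination) is ab - a - b.
Here gcd(19, 29) = 1, so they are coprime.
F(19, 29) = 19·29 - 19 - 29 = 551 - 48 = 503

503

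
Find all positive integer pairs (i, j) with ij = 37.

The positive divisors of 37 are: 1, 37.
Each divisor d gives the pair (d, 37/d):
(1, 37), (37, 1)

(1, 37), (37, 1)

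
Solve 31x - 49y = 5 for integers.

Step 1: Check solvability.
gcd(31, 49) = 1
Since 1 divides 5, solutions exist.

Step 2: Apply extended Euclidean algorithm to find gcd.
We find integers such that 31*x0 + 49*y0 = 1

Step 3: Scale the particular solution.
Multiply by 5/1 = 5:
x = 95, y = 60

Step 4: Verify.
31*(95) - 49*(60) = 5 = 5 ✓

x = 95, y = 60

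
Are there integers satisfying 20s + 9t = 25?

Step 1: Compute gcd(20, 9).
gcd(20, 9) = 1

Step 2: Check divisibility.
Does 1 divide 25? 25 = 1 x 25, so yes.

By the theorem on linear Diophantine equations, 20s + 9t = 25 has integer solutions if and only if gcd(20, 9) divides 25. Since 1 | 25, solutions exist.

Yes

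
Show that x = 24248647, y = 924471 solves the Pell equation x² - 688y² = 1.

Compute x² = 24248647² = 587996881330609
Compute 688y² = 688·924471² = 688·854646629841 = 587996881330608
x² - 688y² = 587996881330609 - 587996881330608 = 1
Since this equals 1, (24248647, 924471) is a solution.

Yes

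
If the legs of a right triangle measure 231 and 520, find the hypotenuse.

c² = a² + b² = 231² + 520² = 53361 + 270400 = 323761
c = 569

569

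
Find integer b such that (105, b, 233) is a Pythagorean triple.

b² = c² - a² = 233² - 105² = 54289 - 11025 = 43264
b = sqrt(43264) = 208

208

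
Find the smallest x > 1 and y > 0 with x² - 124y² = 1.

We seek the smallest positive integers (x, y) with x² - 124y² = 1, i.e., x² = 124y² + 1.
Try successive y values:
y = 1: x² = 124·1² + 1 = 125, not a perfect square
y = 2: x² = 124·2² + 1 = 497, not a perfect square
y = 3: x² = 124·3² + 1 = 1117, not a perfect square
... continuing the search (or via continued fractions) ...
y = 414960: x² = 124·414960² + 1 = 21351783398401, x = 4620799 ✓

Verify: 4620799² - 124·414960² = 21351783398401 - 21351783398400 = 1 ✓

x = 4620799, y = 414960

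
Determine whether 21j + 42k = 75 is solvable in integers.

Step 1: Compute gcd(21, 42).
gcd(21, 42) = 21

Step 2: Check divisibility.
Does 21 divide 75? 75 = 21 x 3 + 12, so no.

By the theorem on linear Diophantine equations, 21j + 42k = 75 has integer solutions if and only if gcd(21, 42) divides 75. Since 21 does not divide 75, no solutions exist.

No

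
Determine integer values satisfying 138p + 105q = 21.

Step 1: Check solvability.
gcd(138, 105) = 3
Since 3 divides 21, solutions exist.

Step 2: Apply extended Euclidean algorithm to find gcd.
We find integers such that 138*x0 + 105*y0 = 3

Step 3: Scale the particular solution.
Multiply by 21/3 = 7:
p = 112, q = -147

Step 4: Verify.
138*(112) + 105*(-147) = 21 = 21 ✓

p = 112, q = -147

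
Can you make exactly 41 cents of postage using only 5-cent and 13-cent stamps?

We need non-negative x, y with 5x + 13y = 41.
gcd(5, 13) = 1 divides 41, so integer solutions exist.
Search for a non-negative one: x = 3 gives 13y = 41 - 15 = 26, so y = 2.
Check: 5·3 + 13·2 = 41 ✓

Yes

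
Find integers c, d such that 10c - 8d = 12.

Step 1: Check solvability.
gcd(10, 8) = 2
Since 2 divides 12, solutions exist.

Step 2: Apply extended Euclidean algorithm to find gcd.
We find integers such that 10*x0 + 8*y0 = 2

Step 3: Scale the particular solution.
Multiply by 12/2 = 6:
c = 6, d = 6

Step 4: Verify.
10*(6) - 8*(6) = 12 = 12 ✓

c = 6, d = 6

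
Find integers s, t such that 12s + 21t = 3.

Step 1: Check solvability.
gcd(12, 21) = 3
Since 3 divides 3, solutions exist.

Step 2: Apply extended Euclidean algorithm to find gcd.
We find integers such that 12*x0 + 21*y0 = 3

Step 3: Scale the particular solution.
Multiply by 3/3 = 1:
s = 2, t = -1

Step 4: Verify.
12*(2) + 21*(-1) = 3 = 3 ✓

s = 2, t = -1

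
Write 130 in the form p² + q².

We need to find integers p, q > 0 such that p² + q² = 130.
Trying p = 3: q² = 130 - 3² = 130 - 9 = 121
q = 11
Check: 3² + 11² = 9 + 121 = 130 ✓

130 = 3² + 11²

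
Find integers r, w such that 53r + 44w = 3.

Step 1: Check solvability.
gcd(53, 44) = 1
Since 1 divides 3, solutions exist.

Step 2: Apply extended Euclidean algorithm to find gcd.
We find integers such that 53*x0 + 44*y0 = 1

Step 3: Scale the particular solution.
Multiply by 3/1 = 3:
r = 15, w = -18

Step 4: Verify.
53*(15) + 44*(-18) = 3 = 3 ✓

r = 15, w = -18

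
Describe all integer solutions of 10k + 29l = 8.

Step 1: Compute gcd(10, 29) = 1.
Since 1 divides 8, solutions exist.

Step 2: Find a particular solution using extended Euclidean algorithm.
We get k₀ = 24, l₀ = -8.
Check: 10*24 + 29*-8 = 8 = 8 ✓

Step 3: Write the general solution.
k = 24 + (29/1)t = 24 + 29t
l = -8 - (10/1)t = -8 - 10t
for any integer t.

k = 24 + 29t, l = -8 - 10t for integer t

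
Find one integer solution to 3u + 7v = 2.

Step 1: Check solvability.
gcd(3, 7) = 1
Since 1 divides 2, solutions exist.

Step 2: Apply extended Euclidean algorithm to find gcd.
We find integers such that 3*x0 + 7*y0 = 1

Step 3: Scale the particular solution.
Multiply by 2/1 = 2:
u = -4, v = 2

Step 4: Verify.
3*(-4) + 7*(2) = 2 = 2 ✓

u = -4, v = 2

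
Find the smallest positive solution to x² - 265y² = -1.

We need x² = 265y² - 1. Try successive y:
y = 1: x² = 265·1² - 1 = 264, not a perfect square
y = 2: x² = 265·2² - 1 = 1059, not a perfect square
y = 3: x² = 265·3² - 1 = 2384, not a perfect square
...
y = 373: x² = 265·373² - 1 = 36869184 = 6072² ✓
Check: 6072² - 265·373² = 36869184 - 36869185 = -1 ✓

x = 6072, y = 373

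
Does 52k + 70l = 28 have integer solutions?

Step 1: Compute gcd(52, 70).
gcd(52, 70) = 2

Step 2: Check divisibility.
Does 2 divide 28? 28 = 2 x 14, so yes.

By the theorem on linear Diophantine equations, 52k + 70l = 28 has integer solutions if and only if gcd(52, 70) divides 28. Since 2 | 28, solutions exist.

Yes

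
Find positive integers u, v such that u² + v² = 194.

Search for u with 194 - u² a perfect square.
u = 5: 194 - 5² = 194 - 25 = 169 = 13² ✓
So u = 5, v = 13.

u = 5, v = 13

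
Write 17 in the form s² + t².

We need to find integers s, t > 0 such that s² + t² = 17.
Trying s = 1: t² = 17 - 1² = 17 - 1 = 16
t = 4
Check: 1² + 4² = 1 + 16 = 17 ✓

17 = 1² + 4²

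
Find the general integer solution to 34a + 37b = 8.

Step 1: Compute gcd(34, 37) = 1.
Since 1 divides 8, solutions exist.

Step 2: Find a particular solution using extended Euclidean algorithm.
We get a₀ = 96, b₀ = -88.
Check: 34*96 + 37*-88 = 8 = 8 ✓

Step 3: Write the general solution.
a = 96 + (37/1)t = 96 + 37t
b = -88 - (34/1)t = -88 - 34t
for any integer t.

a = 96 + 37t, b = -88 - 34t for integer t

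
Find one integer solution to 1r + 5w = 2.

Step 1: Check solvability.
gcd(1, 5) = 1
Since 1 divides 2, solutions exist.

Step 2: Apply extended Euclidean algorithm to find gcd.
We find integers such that 1*x0 + 5*y0 = 1

Step 3: Scale the particular solution.
Multiply by 2/1 = 2:
r = 2, w = 0

Step 4: Verify.
1*(2) + 5*(0) = 2 = 2 ✓

r = 2, w = 0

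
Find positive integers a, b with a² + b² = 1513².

We need a² + b² = 1513² = 2289169.
Trying: 55² + 1512² = 3025 + 2286144 = 2289169 ✓

(55, 1512, 1513)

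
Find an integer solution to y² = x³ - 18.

Try small integer x values and check whether x³ - 18 is a perfect square.
x = 3: x³ - 18 = 3³ - 18 = 27 - 18 = 9
Is 9 a perfect square? 3² = 9 ✓
So (x, y) = (3, -3) is a solution.

x = 3, y = -3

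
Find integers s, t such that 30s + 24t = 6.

Step 1: Check solvability.
gcd(30, 24) = 6
Since 6 divides 6, solutions exist.

Step 2: Apply extended Euclidean algorithm to find gcd.
We find integers such that 30*x0 + 24*y0 = 6

Step 3: Scale the particular solution.
Multiply by 6/6 = 1:
s = 1, t = -1

Step 4: Verify.
30*(1) + 24*(-1) = 6 = 6 ✓

s = 1, t = -1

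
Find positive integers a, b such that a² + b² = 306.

Search for a with 306 - a² a perfect square.
a = 9: 306 - 9² = 306 - 81 = 225 = 15² ✓
So a = 9, b = 15.

a = 9, b = 15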